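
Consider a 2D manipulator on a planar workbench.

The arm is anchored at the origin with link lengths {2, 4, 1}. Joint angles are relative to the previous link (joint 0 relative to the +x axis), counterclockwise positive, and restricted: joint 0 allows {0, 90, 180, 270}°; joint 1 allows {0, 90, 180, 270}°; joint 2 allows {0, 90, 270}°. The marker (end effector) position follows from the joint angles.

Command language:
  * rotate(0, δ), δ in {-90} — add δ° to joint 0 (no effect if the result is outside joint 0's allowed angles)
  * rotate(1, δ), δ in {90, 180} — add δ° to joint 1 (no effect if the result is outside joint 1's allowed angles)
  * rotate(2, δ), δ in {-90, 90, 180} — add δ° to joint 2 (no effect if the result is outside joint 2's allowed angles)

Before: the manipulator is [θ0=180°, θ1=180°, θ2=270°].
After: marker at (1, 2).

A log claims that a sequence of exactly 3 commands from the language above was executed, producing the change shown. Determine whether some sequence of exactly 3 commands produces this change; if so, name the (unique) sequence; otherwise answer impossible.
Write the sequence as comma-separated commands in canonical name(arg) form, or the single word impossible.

rotate(0, -90), rotate(0, -90), rotate(0, -90)

begin: [θ0=180°, θ1=180°, θ2=270°]
step 1 (rotate(0, -90)): [θ0=90°, θ1=180°, θ2=270°]
step 2 (rotate(0, -90)): [θ0=0°, θ1=180°, θ2=270°]
step 3 (rotate(0, -90)): [θ0=270°, θ1=180°, θ2=270°]
no rival 3-sequence matches.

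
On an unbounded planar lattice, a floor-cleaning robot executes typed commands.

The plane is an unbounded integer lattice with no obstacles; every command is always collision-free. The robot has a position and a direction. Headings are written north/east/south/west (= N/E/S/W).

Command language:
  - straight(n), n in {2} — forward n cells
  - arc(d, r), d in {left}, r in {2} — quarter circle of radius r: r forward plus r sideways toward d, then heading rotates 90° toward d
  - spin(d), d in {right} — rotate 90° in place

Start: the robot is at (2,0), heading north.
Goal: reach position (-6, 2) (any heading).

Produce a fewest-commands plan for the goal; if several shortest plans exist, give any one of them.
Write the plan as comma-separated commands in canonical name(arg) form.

arc(left, 2), straight(2), straight(2), straight(2)

t0: at (2,0), heading north
[1] after arc(left, 2): at (0,2), heading west
[2] after straight(2): at (-2,2), heading west
[3] after straight(2): at (-4,2), heading west
[4] after straight(2): at (-6,2), heading west
minimal: 4 command(s), checked below 4.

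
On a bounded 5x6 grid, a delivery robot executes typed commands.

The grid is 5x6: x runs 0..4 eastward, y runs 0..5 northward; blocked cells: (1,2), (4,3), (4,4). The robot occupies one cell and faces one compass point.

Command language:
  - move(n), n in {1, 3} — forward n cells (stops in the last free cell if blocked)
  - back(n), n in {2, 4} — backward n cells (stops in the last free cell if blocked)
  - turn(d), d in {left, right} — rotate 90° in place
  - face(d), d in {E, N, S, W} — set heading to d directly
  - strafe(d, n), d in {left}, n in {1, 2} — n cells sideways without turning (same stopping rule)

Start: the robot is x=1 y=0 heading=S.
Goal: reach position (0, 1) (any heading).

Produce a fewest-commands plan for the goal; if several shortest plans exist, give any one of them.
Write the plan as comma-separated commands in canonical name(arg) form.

from: x=1 y=0 heading=S
[1] after face(E): x=1 y=0 heading=E
[2] after strafe(left, 1): x=1 y=1 heading=E
[3] after back(4): x=0 y=1 heading=E
no 2-step plan works, so 3 is optimal.

face(E), strafe(left, 1), back(4)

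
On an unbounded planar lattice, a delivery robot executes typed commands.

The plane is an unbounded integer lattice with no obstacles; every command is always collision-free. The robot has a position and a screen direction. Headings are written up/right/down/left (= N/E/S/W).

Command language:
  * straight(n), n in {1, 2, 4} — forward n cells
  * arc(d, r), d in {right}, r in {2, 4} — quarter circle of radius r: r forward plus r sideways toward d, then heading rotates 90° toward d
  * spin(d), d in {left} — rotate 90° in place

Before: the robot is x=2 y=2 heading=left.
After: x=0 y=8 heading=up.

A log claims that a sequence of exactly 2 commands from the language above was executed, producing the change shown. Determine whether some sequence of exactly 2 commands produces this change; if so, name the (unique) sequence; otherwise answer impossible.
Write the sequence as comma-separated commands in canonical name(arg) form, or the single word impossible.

arc(right, 2), straight(4)

key: running straight(4) before arc(right, 2) would end elsewhere — order is forced
from: x=2 y=2 heading=left
t=1 arc(right, 2) ⇒ x=0 y=4 heading=up
t=2 straight(4) ⇒ x=0 y=8 heading=up
no rival 2-sequence matches.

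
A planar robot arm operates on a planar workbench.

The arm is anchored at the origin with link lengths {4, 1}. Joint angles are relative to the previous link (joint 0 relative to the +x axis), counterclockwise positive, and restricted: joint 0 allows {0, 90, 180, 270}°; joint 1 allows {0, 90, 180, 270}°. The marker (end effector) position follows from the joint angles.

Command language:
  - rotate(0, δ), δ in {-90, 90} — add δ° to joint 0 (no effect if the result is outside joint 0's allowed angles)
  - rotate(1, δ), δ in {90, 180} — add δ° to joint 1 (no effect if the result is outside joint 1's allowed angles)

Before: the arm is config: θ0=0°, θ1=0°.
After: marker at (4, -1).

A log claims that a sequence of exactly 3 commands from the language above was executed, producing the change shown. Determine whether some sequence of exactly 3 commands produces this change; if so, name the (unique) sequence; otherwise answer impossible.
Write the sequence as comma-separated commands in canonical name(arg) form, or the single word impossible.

rotate(1, 90), rotate(1, 90), rotate(1, 90)

initial: config: θ0=0°, θ1=0°
step 1 (rotate(1, 90)): config: θ0=0°, θ1=90°
step 2 (rotate(1, 90)): config: θ0=0°, θ1=180°
step 3 (rotate(1, 90)): config: θ0=0°, θ1=270°
no other 3-command option fits: unique.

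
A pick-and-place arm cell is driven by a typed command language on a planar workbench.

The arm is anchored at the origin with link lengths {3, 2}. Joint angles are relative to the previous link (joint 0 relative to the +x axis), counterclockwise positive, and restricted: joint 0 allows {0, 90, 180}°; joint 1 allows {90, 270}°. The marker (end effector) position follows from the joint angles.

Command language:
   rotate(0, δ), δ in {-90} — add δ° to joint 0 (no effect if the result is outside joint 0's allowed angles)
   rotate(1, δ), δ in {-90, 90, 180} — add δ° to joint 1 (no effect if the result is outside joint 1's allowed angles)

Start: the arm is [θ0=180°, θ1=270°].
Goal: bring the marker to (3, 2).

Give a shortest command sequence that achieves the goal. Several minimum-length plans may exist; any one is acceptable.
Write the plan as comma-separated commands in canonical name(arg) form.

t0: [θ0=180°, θ1=270°]
t=1 rotate(0, -90) ⇒ [θ0=90°, θ1=270°]
t=2 rotate(0, -90) ⇒ [θ0=0°, θ1=270°]
t=3 rotate(1, 180) ⇒ [θ0=0°, θ1=90°]
minimal: 3 command(s), checked below 3.

rotate(0, -90), rotate(0, -90), rotate(1, 180)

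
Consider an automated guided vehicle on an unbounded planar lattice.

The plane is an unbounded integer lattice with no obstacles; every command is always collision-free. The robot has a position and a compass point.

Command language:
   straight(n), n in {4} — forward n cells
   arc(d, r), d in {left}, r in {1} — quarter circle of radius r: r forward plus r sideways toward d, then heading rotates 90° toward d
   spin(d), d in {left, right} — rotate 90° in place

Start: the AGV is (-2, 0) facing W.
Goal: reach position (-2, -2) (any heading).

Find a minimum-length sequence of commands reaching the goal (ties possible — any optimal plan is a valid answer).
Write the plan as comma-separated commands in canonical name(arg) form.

arc(left, 1), arc(left, 1)

t0: (-2, 0) facing W
1. arc(left, 1) → (-3, -1) facing S
2. arc(left, 1) → (-2, -2) facing E
minimal: 2 command(s), checked below 2.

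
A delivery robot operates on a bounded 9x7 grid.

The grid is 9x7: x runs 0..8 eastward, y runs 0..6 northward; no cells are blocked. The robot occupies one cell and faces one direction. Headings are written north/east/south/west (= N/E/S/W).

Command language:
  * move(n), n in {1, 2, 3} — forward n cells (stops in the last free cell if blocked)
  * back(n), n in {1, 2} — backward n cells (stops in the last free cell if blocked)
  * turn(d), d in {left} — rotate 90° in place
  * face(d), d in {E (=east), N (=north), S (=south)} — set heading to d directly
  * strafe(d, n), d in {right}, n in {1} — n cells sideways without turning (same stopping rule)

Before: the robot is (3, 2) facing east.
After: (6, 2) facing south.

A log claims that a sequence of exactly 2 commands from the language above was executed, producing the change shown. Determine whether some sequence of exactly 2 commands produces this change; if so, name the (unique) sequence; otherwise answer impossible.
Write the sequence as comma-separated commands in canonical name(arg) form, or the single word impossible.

key: position moved to (6,2) AND the heading swung to S — translation plus rotation needed
from: (3, 2) facing east
1. move(3) → (6, 2) facing east
2. face(S) → (6, 2) facing south
uniquely the one of 100 2-step routes that fits.

move(3), face(S)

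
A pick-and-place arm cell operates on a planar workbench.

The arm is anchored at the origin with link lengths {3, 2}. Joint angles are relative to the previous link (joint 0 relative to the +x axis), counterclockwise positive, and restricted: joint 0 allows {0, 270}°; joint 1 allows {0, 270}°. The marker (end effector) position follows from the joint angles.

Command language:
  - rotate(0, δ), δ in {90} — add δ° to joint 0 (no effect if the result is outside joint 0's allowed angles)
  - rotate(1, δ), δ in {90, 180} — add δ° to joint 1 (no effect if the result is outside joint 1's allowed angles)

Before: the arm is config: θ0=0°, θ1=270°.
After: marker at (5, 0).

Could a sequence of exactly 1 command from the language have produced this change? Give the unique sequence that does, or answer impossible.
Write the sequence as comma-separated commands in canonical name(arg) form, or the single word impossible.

begin: config: θ0=0°, θ1=270°
step 1 (rotate(1, 90)): config: θ0=0°, θ1=0°
uniquely the one of 3 1-step routes that fits.

rotate(1, 90)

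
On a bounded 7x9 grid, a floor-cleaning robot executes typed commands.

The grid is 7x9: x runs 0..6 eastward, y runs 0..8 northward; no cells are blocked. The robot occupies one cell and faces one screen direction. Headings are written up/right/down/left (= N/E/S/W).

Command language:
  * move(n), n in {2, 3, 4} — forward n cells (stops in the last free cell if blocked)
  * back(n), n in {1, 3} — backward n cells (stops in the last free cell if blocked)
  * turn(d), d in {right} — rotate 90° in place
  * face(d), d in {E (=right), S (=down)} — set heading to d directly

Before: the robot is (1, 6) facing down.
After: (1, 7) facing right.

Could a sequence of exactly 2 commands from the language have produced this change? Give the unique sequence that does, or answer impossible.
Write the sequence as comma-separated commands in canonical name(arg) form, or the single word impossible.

back(1), face(E)

key: cell and facing (now E) both changed — the 2 commands mix motion and turning
begin: (1, 6) facing down
[1] after back(1): (1, 7) facing down
[2] after face(E): (1, 7) facing right
uniquely the one of 64 2-step routes that fits.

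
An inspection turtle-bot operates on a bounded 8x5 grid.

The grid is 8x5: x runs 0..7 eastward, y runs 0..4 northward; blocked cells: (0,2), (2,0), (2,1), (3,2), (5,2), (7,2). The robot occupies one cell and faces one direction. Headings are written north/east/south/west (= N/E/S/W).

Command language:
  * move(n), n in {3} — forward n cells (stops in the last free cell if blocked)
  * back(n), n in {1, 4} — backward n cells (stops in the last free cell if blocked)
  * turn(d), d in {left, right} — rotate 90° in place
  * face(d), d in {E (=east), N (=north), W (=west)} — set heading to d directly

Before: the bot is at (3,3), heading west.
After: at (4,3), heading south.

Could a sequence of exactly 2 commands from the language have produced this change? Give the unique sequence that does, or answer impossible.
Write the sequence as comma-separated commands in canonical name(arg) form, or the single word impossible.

back(1), turn(left)

key: order matters: swapping back(1) and turn(left) lands elsewhere
from: at (3,3), heading west
t=1 back(1) ⇒ at (4,3), heading west
t=2 turn(left) ⇒ at (4,3), heading south
no rival 2-sequence matches.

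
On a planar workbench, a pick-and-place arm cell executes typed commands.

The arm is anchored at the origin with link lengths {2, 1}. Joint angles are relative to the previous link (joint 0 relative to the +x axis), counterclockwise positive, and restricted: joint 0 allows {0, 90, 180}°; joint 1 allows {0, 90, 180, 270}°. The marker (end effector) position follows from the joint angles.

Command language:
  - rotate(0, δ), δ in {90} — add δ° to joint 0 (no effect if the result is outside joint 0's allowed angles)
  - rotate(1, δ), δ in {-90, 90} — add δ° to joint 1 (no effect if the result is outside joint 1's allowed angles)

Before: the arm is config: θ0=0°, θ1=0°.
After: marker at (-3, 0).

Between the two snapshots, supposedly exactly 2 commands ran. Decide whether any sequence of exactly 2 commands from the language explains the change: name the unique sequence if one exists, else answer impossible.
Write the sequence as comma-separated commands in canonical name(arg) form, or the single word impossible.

rotate(0, 90), rotate(0, 90)

from: config: θ0=0°, θ1=0°
t=1 rotate(0, 90) ⇒ config: θ0=90°, θ1=0°
t=2 rotate(0, 90) ⇒ config: θ0=180°, θ1=0°
no rival 2-sequence matches.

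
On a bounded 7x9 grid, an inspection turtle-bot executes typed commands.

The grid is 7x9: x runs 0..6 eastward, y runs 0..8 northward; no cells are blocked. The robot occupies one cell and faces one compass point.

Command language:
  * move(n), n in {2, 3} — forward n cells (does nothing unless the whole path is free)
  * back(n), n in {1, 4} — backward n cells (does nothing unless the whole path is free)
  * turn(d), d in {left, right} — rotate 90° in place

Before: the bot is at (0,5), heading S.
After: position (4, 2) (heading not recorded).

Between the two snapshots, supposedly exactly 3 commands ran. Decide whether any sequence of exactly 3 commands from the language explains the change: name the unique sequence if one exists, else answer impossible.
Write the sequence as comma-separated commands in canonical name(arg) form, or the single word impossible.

move(3), turn(right), back(4)

key: running back(4) before move(3) would end elsewhere — order is forced
from: at (0,5), heading S
step 1 (move(3)): at (0,2), heading S
step 2 (turn(right)): at (0,2), heading W
step 3 (back(4)): at (4,2), heading W
all 216 alternatives checked — unique.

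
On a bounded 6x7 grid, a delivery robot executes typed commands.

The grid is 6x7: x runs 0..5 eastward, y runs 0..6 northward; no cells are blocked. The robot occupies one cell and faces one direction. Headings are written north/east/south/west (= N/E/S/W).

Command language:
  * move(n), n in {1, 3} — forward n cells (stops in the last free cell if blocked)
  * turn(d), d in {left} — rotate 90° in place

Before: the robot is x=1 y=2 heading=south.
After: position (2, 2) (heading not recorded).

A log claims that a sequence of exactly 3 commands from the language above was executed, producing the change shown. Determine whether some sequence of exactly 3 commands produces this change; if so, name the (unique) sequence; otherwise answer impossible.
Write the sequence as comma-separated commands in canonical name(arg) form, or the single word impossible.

from: x=1 y=2 heading=south
t=1 turn(left) ⇒ x=1 y=2 heading=east
t=2 move(1) ⇒ x=2 y=2 heading=east
t=3 turn(left) ⇒ x=2 y=2 heading=north
no other 3-command option fits: unique.

turn(left), move(1), turn(left)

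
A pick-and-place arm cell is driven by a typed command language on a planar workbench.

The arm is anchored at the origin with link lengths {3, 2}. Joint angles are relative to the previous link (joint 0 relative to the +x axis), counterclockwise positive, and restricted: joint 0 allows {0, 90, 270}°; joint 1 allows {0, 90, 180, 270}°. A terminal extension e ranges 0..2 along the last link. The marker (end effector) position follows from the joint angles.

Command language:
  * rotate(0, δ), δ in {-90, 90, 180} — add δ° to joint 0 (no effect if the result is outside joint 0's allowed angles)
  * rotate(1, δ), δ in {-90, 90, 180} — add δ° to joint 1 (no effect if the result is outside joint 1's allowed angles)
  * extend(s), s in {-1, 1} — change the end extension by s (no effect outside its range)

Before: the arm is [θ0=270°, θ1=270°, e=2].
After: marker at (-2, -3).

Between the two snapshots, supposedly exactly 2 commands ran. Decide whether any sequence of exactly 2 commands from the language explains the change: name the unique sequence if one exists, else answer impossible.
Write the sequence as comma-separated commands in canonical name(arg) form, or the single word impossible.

extend(-1), extend(-1)

t0: [θ0=270°, θ1=270°, e=2]
[1] after extend(-1): [θ0=270°, θ1=270°, e=1]
[2] after extend(-1): [θ0=270°, θ1=270°, e=0]
no rival 2-sequence matches.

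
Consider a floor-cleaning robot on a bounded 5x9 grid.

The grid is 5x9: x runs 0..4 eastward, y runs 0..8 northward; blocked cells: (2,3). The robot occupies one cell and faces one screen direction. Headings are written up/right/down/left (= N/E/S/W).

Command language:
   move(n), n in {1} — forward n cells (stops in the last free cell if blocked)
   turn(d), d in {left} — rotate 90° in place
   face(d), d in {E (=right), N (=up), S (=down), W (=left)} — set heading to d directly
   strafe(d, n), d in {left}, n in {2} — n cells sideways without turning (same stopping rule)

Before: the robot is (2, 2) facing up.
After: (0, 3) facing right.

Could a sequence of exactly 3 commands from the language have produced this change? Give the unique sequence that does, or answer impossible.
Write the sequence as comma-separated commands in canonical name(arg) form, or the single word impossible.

strafe(left, 2), move(1), face(E)

key: position moved to (0,3) AND the heading swung to E — translation plus rotation needed
t0: (2, 2) facing up
1. strafe(left, 2) → (0, 2) facing up
2. move(1) → (0, 3) facing up
3. face(E) → (0, 3) facing right
no rival 3-sequence matches.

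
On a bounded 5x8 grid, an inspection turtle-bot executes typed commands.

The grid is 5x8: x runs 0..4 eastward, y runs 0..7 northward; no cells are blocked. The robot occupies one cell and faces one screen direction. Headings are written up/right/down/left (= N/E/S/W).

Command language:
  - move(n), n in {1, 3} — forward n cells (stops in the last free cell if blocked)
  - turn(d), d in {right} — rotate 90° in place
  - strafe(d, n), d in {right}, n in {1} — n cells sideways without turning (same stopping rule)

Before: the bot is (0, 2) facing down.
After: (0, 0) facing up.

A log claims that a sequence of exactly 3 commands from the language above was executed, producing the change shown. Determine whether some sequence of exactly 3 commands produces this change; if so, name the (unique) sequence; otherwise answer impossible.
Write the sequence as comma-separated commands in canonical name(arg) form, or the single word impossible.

key: order matters: swapping move(3) and turn(right) lands elsewhere
begin: (0, 2) facing down
[1] after move(3): (0, 0) facing down
[2] after turn(right): (0, 0) facing left
[3] after turn(right): (0, 0) facing up
no rival 3-sequence matches.

move(3), turn(right), turn(right)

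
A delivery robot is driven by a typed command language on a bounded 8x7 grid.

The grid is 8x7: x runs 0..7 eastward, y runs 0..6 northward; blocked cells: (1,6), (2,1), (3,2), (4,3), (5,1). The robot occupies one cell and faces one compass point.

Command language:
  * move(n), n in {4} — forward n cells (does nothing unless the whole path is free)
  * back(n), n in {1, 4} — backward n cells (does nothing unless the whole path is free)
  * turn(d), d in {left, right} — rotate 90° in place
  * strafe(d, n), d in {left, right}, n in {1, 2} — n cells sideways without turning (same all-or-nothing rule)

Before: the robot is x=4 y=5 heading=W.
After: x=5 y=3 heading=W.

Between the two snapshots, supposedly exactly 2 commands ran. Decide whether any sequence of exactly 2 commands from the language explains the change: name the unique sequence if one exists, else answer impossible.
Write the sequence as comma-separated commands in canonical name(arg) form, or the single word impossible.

back(1), strafe(left, 2)

key: order matters: swapping back(1) and strafe(left, 2) lands elsewhere
from: x=4 y=5 heading=W
[1] after back(1): x=5 y=5 heading=W
[2] after strafe(left, 2): x=5 y=3 heading=W
all 81 alternatives checked — unique.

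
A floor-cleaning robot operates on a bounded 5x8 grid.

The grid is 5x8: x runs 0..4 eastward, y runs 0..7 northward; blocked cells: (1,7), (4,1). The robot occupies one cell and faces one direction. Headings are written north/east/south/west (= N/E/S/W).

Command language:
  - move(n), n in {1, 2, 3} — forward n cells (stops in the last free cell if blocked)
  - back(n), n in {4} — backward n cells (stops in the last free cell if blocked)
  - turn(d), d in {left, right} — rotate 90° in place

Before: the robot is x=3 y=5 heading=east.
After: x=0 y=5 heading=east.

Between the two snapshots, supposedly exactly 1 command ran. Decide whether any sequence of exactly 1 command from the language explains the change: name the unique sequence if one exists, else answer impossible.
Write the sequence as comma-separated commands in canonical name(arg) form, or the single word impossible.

back(4)

key: heading stays E — the single command does not turn
start: x=3 y=5 heading=east
1. back(4) → x=0 y=5 heading=east
all 6 alternatives checked — unique.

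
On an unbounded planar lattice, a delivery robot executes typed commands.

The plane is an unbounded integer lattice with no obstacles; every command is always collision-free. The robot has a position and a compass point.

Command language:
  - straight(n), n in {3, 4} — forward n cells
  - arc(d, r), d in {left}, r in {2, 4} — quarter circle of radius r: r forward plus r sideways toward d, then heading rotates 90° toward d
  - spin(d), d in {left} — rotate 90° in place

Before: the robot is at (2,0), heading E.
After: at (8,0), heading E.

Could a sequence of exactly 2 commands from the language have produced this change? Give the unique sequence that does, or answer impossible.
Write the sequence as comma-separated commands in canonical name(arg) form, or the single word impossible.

key: still facing E at the end — nothing in the sequence rotates
start: at (2,0), heading E
step 1 (straight(3)): at (5,0), heading E
step 2 (straight(3)): at (8,0), heading E
all 25 alternatives checked — unique.

straight(3), straight(3)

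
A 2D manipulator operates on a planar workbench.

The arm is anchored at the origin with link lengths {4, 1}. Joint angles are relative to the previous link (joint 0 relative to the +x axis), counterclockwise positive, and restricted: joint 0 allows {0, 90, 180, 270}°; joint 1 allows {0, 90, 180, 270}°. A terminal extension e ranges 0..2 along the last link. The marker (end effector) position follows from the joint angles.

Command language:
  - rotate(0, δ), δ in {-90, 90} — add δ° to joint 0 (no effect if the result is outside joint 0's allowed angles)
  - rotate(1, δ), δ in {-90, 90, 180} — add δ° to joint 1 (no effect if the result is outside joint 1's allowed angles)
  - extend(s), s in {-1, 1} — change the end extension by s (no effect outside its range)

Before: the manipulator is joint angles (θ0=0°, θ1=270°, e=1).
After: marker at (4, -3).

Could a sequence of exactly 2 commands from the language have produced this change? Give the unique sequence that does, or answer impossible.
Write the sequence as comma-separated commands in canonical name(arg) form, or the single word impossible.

from: joint angles (θ0=0°, θ1=270°, e=1)
[1] after extend(1): joint angles (θ0=0°, θ1=270°, e=2)
[2] after extend(1): joint angles (θ0=0°, θ1=270°, e=2)
no other 2-command option fits: unique.

extend(1), extend(1)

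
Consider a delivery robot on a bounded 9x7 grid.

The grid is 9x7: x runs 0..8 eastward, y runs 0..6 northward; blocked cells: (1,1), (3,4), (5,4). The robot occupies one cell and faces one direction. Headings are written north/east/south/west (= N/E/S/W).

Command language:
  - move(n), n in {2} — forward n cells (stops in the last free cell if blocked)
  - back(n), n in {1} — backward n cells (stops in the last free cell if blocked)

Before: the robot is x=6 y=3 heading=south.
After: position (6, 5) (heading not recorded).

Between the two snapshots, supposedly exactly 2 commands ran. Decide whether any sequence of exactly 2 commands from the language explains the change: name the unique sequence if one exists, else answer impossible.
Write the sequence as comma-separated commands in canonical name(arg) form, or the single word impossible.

back(1), back(1)

begin: x=6 y=3 heading=south
t=1 back(1) ⇒ x=6 y=4 heading=south
t=2 back(1) ⇒ x=6 y=5 heading=south
no other 2-command option fits: unique.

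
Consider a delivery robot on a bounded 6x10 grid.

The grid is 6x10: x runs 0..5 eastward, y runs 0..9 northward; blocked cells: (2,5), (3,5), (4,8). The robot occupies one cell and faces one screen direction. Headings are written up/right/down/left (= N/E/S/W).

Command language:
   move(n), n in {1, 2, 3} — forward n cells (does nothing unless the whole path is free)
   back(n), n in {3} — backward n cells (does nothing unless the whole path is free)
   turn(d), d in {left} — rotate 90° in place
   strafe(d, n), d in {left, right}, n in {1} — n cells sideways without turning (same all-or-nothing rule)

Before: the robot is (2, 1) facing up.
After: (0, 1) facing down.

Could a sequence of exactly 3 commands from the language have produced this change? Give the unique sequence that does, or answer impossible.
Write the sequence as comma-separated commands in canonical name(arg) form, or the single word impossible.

turn(left), move(2), turn(left)

key: cell and facing (now S) both changed — the 3 commands mix motion and turning
initial: (2, 1) facing up
1. turn(left) → (2, 1) facing left
2. move(2) → (0, 1) facing left
3. turn(left) → (0, 1) facing down
no rival 3-sequence matches.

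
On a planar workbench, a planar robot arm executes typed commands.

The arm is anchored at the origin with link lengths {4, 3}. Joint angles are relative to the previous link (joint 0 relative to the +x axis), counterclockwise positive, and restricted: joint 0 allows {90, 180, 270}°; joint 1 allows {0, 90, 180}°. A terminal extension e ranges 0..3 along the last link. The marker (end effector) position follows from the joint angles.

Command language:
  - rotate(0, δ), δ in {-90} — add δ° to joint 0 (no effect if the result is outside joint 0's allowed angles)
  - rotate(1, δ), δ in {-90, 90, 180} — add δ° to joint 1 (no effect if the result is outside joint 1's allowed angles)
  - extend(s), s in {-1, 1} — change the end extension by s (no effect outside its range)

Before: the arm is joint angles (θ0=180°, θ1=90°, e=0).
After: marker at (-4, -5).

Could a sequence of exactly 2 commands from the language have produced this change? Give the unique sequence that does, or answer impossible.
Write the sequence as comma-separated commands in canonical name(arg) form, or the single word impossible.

t0: joint angles (θ0=180°, θ1=90°, e=0)
step 1 (extend(1)): joint angles (θ0=180°, θ1=90°, e=1)
step 2 (extend(1)): joint angles (θ0=180°, θ1=90°, e=2)
no other 2-command option fits: unique.

extend(1), extend(1)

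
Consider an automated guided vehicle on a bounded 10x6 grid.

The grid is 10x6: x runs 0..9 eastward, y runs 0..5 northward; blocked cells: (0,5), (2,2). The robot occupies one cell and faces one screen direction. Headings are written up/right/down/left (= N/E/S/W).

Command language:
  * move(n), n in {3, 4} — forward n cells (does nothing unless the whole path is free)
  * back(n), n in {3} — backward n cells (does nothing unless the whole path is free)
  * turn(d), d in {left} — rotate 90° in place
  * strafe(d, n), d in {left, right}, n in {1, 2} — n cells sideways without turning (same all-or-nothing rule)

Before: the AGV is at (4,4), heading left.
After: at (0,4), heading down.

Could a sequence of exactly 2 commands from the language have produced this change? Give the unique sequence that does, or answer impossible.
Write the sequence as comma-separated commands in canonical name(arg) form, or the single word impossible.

move(4), turn(left)

key: position moved to (0,4) AND the heading swung to S — translation plus rotation needed
start: at (4,4), heading left
t=1 move(4) ⇒ at (0,4), heading left
t=2 turn(left) ⇒ at (0,4), heading down
all 64 alternatives checked — unique.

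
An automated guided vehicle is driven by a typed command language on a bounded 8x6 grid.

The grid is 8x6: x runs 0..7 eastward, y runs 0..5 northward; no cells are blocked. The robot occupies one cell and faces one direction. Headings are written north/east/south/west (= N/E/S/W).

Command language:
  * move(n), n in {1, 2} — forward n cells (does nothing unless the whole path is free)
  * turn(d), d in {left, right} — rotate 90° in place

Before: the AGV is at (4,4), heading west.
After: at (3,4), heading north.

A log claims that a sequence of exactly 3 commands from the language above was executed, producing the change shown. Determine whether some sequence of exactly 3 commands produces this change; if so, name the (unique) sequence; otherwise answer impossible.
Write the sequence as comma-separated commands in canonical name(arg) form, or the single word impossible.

key: running move(2) before move(1) would end elsewhere — order is forced
start: at (4,4), heading west
step 1 (move(1)): at (3,4), heading west
step 2 (turn(right)): at (3,4), heading north
step 3 (move(2)): at (3,4), heading north
no rival 3-sequence matches.

move(1), turn(right), move(2)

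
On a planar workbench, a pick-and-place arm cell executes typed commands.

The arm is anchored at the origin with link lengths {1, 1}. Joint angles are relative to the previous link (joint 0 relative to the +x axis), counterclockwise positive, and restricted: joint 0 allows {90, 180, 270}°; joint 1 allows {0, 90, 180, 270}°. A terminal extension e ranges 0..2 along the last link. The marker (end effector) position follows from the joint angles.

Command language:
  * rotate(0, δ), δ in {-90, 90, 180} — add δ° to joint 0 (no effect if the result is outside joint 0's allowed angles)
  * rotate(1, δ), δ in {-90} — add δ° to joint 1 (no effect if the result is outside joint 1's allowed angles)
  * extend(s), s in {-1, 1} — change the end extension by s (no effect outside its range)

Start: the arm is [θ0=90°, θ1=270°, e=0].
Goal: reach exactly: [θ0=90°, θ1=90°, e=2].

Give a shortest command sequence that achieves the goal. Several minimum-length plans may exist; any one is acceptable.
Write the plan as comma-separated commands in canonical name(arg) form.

from: [θ0=90°, θ1=270°, e=0]
step 1 (rotate(1, -90)): [θ0=90°, θ1=180°, e=0]
step 2 (rotate(1, -90)): [θ0=90°, θ1=90°, e=0]
step 3 (extend(1)): [θ0=90°, θ1=90°, e=1]
step 4 (extend(1)): [θ0=90°, θ1=90°, e=2]
minimal: 4 command(s), checked below 4.

rotate(1, -90), rotate(1, -90), extend(1), extend(1)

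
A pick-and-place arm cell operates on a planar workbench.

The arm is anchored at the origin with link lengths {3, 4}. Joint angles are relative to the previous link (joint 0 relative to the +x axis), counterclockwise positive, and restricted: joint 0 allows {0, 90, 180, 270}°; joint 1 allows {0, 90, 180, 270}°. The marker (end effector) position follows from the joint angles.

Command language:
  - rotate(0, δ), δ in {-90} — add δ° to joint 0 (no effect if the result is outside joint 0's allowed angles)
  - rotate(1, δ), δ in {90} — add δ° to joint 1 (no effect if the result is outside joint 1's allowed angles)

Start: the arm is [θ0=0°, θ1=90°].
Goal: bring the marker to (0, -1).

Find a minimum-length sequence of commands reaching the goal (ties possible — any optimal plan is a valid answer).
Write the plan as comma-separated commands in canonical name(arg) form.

from: [θ0=0°, θ1=90°]
1. rotate(1, 90) → [θ0=0°, θ1=180°]
2. rotate(0, -90) → [θ0=270°, θ1=180°]
3. rotate(0, -90) → [θ0=180°, θ1=180°]
4. rotate(0, -90) → [θ0=90°, θ1=180°]
minimal: 4 command(s), checked below 4.

rotate(1, 90), rotate(0, -90), rotate(0, -90), rotate(0, -90)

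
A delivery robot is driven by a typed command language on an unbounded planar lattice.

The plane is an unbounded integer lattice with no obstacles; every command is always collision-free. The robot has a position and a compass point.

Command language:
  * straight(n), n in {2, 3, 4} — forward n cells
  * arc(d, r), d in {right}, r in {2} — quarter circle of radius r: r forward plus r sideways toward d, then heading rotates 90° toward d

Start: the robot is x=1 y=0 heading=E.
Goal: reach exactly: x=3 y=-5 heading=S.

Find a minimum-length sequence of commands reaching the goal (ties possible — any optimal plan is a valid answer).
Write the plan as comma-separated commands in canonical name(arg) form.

arc(right, 2), straight(3)

initial: x=1 y=0 heading=E
[1] after arc(right, 2): x=3 y=-2 heading=S
[2] after straight(3): x=3 y=-5 heading=S
no 1-step plan works, so 2 is optimal.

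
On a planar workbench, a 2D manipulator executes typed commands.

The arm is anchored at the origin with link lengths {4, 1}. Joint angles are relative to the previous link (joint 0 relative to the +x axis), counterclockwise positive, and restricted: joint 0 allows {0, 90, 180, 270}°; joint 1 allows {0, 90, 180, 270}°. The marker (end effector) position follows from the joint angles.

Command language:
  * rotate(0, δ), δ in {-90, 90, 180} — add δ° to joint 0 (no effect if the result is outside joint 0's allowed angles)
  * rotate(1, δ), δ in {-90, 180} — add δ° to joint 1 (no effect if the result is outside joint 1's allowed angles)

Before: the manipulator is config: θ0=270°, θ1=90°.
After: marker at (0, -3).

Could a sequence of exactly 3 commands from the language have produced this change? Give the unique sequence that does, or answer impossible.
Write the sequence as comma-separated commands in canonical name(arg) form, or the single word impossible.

begin: config: θ0=270°, θ1=90°
t=1 rotate(1, -90) ⇒ config: θ0=270°, θ1=0°
t=2 rotate(1, -90) ⇒ config: θ0=270°, θ1=270°
t=3 rotate(1, -90) ⇒ config: θ0=270°, θ1=180°
all 125 alternatives checked — unique.

rotate(1, -90), rotate(1, -90), rotate(1, -90)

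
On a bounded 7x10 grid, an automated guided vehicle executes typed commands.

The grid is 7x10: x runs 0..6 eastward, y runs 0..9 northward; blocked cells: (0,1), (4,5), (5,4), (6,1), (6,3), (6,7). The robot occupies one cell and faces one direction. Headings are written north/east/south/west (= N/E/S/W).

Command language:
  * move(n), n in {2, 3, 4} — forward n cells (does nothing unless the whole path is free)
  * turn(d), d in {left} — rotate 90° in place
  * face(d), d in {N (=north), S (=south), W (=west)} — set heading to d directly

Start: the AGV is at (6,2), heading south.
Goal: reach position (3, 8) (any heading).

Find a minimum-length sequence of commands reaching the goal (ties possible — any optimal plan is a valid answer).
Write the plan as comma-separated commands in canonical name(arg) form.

start: at (6,2), heading south
[1] after face(W): at (6,2), heading west
[2] after move(3): at (3,2), heading west
[3] after face(N): at (3,2), heading north
[4] after move(3): at (3,5), heading north
[5] after move(3): at (3,8), heading north
nothing shorter than 5 reaches the goal.

face(W), move(3), face(N), move(3), move(3)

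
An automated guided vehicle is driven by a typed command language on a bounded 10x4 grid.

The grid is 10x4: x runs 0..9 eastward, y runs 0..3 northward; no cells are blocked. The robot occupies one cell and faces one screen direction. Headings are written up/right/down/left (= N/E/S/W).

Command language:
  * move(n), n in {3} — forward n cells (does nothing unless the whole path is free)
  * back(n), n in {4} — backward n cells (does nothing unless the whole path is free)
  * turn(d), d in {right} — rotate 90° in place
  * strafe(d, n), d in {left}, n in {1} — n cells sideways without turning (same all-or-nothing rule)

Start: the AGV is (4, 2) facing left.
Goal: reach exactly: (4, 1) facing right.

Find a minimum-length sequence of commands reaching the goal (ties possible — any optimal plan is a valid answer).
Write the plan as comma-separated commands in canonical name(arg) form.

strafe(left, 1), turn(right), turn(right)

t0: (4, 2) facing left
1. strafe(left, 1) → (4, 1) facing left
2. turn(right) → (4, 1) facing up
3. turn(right) → (4, 1) facing right
shorter routes all fall short; 3 is best.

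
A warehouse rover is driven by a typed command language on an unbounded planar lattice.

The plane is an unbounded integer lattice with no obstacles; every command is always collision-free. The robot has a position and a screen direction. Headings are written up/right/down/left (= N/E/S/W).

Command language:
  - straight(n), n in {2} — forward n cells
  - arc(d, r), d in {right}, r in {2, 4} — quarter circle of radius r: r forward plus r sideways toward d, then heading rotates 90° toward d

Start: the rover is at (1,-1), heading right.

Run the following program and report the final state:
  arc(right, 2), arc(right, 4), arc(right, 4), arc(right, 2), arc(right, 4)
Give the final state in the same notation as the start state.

t0: at (1,-1), heading right
step 1 (arc(right, 2)): at (3,-3), heading down
step 2 (arc(right, 4)): at (-1,-7), heading left
step 3 (arc(right, 4)): at (-5,-3), heading up
step 4 (arc(right, 2)): at (-3,-1), heading right
step 5 (arc(right, 4)): at (1,-5), heading down

at (1,-5), heading down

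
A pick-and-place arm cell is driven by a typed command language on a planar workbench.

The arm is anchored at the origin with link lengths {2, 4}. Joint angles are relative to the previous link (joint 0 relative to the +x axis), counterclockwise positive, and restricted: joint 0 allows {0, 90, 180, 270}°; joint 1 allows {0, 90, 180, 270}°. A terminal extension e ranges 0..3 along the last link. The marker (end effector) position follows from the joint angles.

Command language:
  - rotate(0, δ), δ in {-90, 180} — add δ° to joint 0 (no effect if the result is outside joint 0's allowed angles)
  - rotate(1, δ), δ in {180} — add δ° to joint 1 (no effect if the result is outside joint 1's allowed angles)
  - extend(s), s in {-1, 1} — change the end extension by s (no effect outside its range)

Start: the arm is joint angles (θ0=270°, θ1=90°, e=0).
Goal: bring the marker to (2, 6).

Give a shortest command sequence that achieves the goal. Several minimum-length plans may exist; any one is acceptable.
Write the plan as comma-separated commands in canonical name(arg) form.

initial: joint angles (θ0=270°, θ1=90°, e=0)
t=1 extend(1) ⇒ joint angles (θ0=270°, θ1=90°, e=1)
t=2 extend(1) ⇒ joint angles (θ0=270°, θ1=90°, e=2)
t=3 rotate(0, 180) ⇒ joint angles (θ0=90°, θ1=90°, e=2)
t=4 rotate(0, -90) ⇒ joint angles (θ0=0°, θ1=90°, e=2)
minimal: 4 command(s), checked below 4.

extend(1), extend(1), rotate(0, 180), rotate(0, -90)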